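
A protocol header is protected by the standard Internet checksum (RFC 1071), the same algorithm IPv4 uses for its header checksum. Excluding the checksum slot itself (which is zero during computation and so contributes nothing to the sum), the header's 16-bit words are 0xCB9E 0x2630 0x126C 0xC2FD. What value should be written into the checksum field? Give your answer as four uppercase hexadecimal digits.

38C7

One's-complement addition (fold any carry out of bit 15 back into bit 0):
  0xCB9E + 0x2630 = 0x0F1CE
  0xF1CE + 0x126C = 0x1043A → wrap carry → 0x043B
  0x043B + 0xC2FD = 0x0C738
One's-complement sum = 0xC738.
Checksum = ~0xC738 & 0xFFFF = 0x38C7.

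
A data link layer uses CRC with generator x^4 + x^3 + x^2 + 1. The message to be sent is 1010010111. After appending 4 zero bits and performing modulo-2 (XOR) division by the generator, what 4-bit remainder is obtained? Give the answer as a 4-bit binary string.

0101

Append 4 zeros: 10100101110000. Divide by 11101 (XOR where the leading bit is 1):
  pos 0: 10100 XOR 11101 = 01001
  pos 1: 10011 XOR 11101 = 01110
  pos 2: 11100 XOR 11101 = 00001
  pos 6: 11110 XOR 11101 = 00011
  pos 9: 11000 XOR 11101 = 00101
Remainder (last 4 bits) = 0101. This is the CRC / FCS.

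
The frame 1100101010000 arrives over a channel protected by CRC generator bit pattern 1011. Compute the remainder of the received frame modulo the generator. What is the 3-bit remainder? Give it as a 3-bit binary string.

Modulo-2 division of 1100101010000 by 1011:
  pos 0: 1100 XOR 1011 = 0111
  pos 1: 1111 XOR 1011 = 0100
  pos 2: 1000 XOR 1011 = 0011
  pos 4: 1110 XOR 1011 = 0101
  pos 5: 1011 XOR 1011 = 0000
Remainder = 000 (zero — the frame passes the CRC check).

000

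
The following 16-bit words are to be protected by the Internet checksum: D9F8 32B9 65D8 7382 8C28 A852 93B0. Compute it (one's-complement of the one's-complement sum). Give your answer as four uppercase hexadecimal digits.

51C7

One's-complement addition (fold any carry out of bit 15 back into bit 0):
  0xD9F8 + 0x32B9 = 0x10CB1 → wrap carry → 0x0CB2
  0x0CB2 + 0x65D8 = 0x0728A
  0x728A + 0x7382 = 0x0E60C
  0xE60C + 0x8C28 = 0x17234 → wrap carry → 0x7235
  0x7235 + 0xA852 = 0x11A87 → wrap carry → 0x1A88
  0x1A88 + 0x93B0 = 0x0AE38
One's-complement sum = 0xAE38.
Checksum = ~0xAE38 & 0xFFFF = 0x51C7.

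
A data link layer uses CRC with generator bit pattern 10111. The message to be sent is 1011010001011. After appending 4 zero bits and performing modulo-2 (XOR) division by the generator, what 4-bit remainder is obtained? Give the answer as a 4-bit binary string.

Append 4 zeros: 10110100010110000. Divide by 10111 (XOR where the leading bit is 1):
  pos 0: 10110 XOR 10111 = 00001
  pos 4: 11000 XOR 10111 = 01111
  pos 5: 11111 XOR 10111 = 01000
  pos 6: 10000 XOR 10111 = 00111
  pos 8: 11111 XOR 10111 = 01000
  pos 9: 10000 XOR 10111 = 00111
  pos 11: 11100 XOR 10111 = 01011
  pos 12: 10110 XOR 10111 = 00001
Remainder (last 4 bits) = 0001. This is the CRC / FCS.

0001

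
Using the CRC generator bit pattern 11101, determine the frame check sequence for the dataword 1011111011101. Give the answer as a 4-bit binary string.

1001

Append 4 zeros: 10111110111010000. Divide by 11101 (XOR where the leading bit is 1):
  pos 0: 10111 XOR 11101 = 01010
  pos 1: 10101 XOR 11101 = 01000
  pos 2: 10001 XOR 11101 = 01100
  pos 3: 11000 XOR 11101 = 00101
  pos 5: 10111 XOR 11101 = 01010
  pos 6: 10101 XOR 11101 = 01000
  pos 7: 10000 XOR 11101 = 01101
  pos 8: 11011 XOR 11101 = 00110
  pos 10: 11000 XOR 11101 = 00101
  pos 12: 10100 XOR 11101 = 01001
Remainder (last 4 bits) = 1001. This is the CRC / FCS.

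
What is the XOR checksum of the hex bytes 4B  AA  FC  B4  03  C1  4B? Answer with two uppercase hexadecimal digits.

XOR the bytes together:
  start with 0x4B
  0x4B ⊕ 0xAA = 0xE1
  0xE1 ⊕ 0xFC = 0x1D
  0x1D ⊕ 0xB4 = 0xA9
  0xA9 ⊕ 0x03 = 0xAA
  0xAA ⊕ 0xC1 = 0x6B
  0x6B ⊕ 0x4B = 0x20

20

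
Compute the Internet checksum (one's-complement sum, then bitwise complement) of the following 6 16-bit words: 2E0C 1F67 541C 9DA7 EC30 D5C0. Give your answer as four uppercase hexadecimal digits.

One's-complement addition (fold any carry out of bit 15 back into bit 0):
  0x2E0C + 0x1F67 = 0x04D73
  0x4D73 + 0x541C = 0x0A18F
  0xA18F + 0x9DA7 = 0x13F36 → wrap carry → 0x3F37
  0x3F37 + 0xEC30 = 0x12B67 → wrap carry → 0x2B68
  0x2B68 + 0xD5C0 = 0x10128 → wrap carry → 0x0129
One's-complement sum = 0x0129.
Checksum = ~0x0129 & 0xFFFF = 0xFED6.

FED6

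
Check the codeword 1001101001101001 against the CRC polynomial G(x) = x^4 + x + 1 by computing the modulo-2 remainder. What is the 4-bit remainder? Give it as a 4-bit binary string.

Modulo-2 division of 1001101001101001 by 10011:
  pos 0: 10011 XOR 10011 = 00000
  pos 6: 10011 XOR 10011 = 00000
Remainder = 1001 (nonzero — an error is detected).

1001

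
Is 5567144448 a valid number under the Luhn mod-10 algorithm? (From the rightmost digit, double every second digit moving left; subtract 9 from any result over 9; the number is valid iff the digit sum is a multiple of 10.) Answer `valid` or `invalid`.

From the right, keep odd positions and double even positions (subtract 9 from any doubled value over 9):
  doubled (positions 2,4,...): 8 8 2 3 1 → sum 22
  kept (positions 1,3,...): 8 4 4 7 5 → sum 28
Total = 50.
50 mod 10 = 0, so the number is valid.

valid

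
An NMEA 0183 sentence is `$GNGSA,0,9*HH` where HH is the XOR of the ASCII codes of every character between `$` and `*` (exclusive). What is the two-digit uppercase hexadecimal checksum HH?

55

XOR the ASCII codes of the payload characters:
  'G' = 0x47 → acc = 0x47
  'N' = 0x4E → acc = 0x09
  'G' = 0x47 → acc = 0x4E
  'S' = 0x53 → acc = 0x1D
  'A' = 0x41 → acc = 0x5C
  ',' = 0x2C → acc = 0x70
  '0' = 0x30 → acc = 0x40
  ',' = 0x2C → acc = 0x6C
  '9' = 0x39 → acc = 0x55
Checksum = 0x55.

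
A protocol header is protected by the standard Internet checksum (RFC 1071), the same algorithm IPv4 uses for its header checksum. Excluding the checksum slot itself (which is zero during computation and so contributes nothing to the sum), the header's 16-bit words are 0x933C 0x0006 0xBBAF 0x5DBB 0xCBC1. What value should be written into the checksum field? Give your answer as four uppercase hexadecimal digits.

8790

One's-complement addition (fold any carry out of bit 15 back into bit 0):
  0x933C + 0x0006 = 0x09342
  0x9342 + 0xBBAF = 0x14EF1 → wrap carry → 0x4EF2
  0x4EF2 + 0x5DBB = 0x0ACAD
  0xACAD + 0xCBC1 = 0x1786E → wrap carry → 0x786F
One's-complement sum = 0x786F.
Checksum = ~0x786F & 0xFFFF = 0x8790.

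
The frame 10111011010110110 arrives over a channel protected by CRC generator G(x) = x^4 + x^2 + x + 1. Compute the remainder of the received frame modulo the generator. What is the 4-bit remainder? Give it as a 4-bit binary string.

0010

Modulo-2 division of 10111011010110110 by 10111:
  pos 0: 10111 XOR 10111 = 00000
  pos 6: 11010 XOR 10111 = 01101
  pos 7: 11011 XOR 10111 = 01100
  pos 8: 11001 XOR 10111 = 01110
  pos 9: 11100 XOR 10111 = 01011
  pos 10: 10111 XOR 10111 = 00000
Remainder = 0010 (nonzero — an error is detected).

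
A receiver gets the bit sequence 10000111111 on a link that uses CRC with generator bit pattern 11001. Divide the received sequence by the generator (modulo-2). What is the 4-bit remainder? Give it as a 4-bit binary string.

0111

Modulo-2 division of 10000111111 by 11001:
  pos 0: 10000 XOR 11001 = 01001
  pos 1: 10011 XOR 11001 = 01010
  pos 2: 10101 XOR 11001 = 01100
  pos 3: 11001 XOR 11001 = 00000
Remainder = 0111 (nonzero — an error is detected).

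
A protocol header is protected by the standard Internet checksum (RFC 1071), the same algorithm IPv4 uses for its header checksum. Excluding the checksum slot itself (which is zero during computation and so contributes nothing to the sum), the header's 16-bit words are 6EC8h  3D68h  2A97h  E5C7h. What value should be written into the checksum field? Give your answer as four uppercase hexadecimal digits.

4370

One's-complement addition (fold any carry out of bit 15 back into bit 0):
  0x6EC8 + 0x3D68 = 0x0AC30
  0xAC30 + 0x2A97 = 0x0D6C7
  0xD6C7 + 0xE5C7 = 0x1BC8E → wrap carry → 0xBC8F
One's-complement sum = 0xBC8F.
Checksum = ~0xBC8F & 0xFFFF = 0x4370.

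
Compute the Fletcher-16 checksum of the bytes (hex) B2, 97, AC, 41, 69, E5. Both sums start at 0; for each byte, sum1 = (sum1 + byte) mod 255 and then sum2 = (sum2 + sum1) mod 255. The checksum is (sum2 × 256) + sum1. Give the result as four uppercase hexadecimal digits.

Running sums (mod 255):
  after byte 0 (B2): sum1=178, sum2=178
  after byte 1 (97): sum1=74, sum2=252
  after byte 2 (AC): sum1=246, sum2=243
  after byte 3 (41): sum1=56, sum2=44
  after byte 4 (69): sum1=161, sum2=205
  after byte 5 (E5): sum1=135, sum2=85
Checksum = sum2·256 + sum1 = 85·256 + 135 = 21895 = 0x5587.

5587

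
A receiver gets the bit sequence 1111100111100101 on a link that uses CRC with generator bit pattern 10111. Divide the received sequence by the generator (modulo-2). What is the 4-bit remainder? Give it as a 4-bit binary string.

0010

Modulo-2 division of 1111100111100101 by 10111:
  pos 0: 11111 XOR 10111 = 01000
  pos 1: 10000 XOR 10111 = 00111
  pos 3: 11101 XOR 10111 = 01010
  pos 4: 10101 XOR 10111 = 00010
  pos 7: 10110 XOR 10111 = 00001
  pos 11: 10101 XOR 10111 = 00010
Remainder = 0010 (nonzero — an error is detected).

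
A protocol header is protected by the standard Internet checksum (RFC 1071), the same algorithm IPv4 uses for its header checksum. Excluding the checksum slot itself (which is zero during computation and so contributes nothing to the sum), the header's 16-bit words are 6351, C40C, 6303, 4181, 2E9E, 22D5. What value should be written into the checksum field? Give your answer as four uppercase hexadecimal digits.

One's-complement addition (fold any carry out of bit 15 back into bit 0):
  0x6351 + 0xC40C = 0x1275D → wrap carry → 0x275E
  0x275E + 0x6303 = 0x08A61
  0x8A61 + 0x4181 = 0x0CBE2
  0xCBE2 + 0x2E9E = 0x0FA80
  0xFA80 + 0x22D5 = 0x11D55 → wrap carry → 0x1D56
One's-complement sum = 0x1D56.
Checksum = ~0x1D56 & 0xFFFF = 0xE2A9.

E2A9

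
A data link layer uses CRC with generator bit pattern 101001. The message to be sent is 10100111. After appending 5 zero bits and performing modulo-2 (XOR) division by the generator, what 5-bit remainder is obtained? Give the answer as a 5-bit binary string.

11011

Append 5 zeros: 1010011100000. Divide by 101001 (XOR where the leading bit is 1):
  pos 0: 101001 XOR 101001 = 000000
  pos 6: 110000 XOR 101001 = 011001
  pos 7: 110010 XOR 101001 = 011011
Remainder (last 5 bits) = 11011. This is the CRC / FCS.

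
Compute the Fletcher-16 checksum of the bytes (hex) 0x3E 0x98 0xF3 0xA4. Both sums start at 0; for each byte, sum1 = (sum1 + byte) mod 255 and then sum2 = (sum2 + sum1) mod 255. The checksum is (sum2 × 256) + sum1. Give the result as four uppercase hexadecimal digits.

Running sums (mod 255):
  after byte 0 (0x3E): sum1=62, sum2=62
  after byte 1 (0x98): sum1=214, sum2=21
  after byte 2 (0xF3): sum1=202, sum2=223
  after byte 3 (0xA4): sum1=111, sum2=79
Checksum = sum2·256 + sum1 = 79·256 + 111 = 20335 = 0x4F6F.

4F6F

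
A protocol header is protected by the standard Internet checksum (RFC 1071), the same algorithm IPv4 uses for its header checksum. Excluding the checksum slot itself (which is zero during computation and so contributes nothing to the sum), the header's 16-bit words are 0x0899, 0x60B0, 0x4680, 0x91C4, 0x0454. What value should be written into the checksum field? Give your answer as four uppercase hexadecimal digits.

One's-complement addition (fold any carry out of bit 15 back into bit 0):
  0x0899 + 0x60B0 = 0x06949
  0x6949 + 0x4680 = 0x0AFC9
  0xAFC9 + 0x91C4 = 0x1418D → wrap carry → 0x418E
  0x418E + 0x0454 = 0x045E2
One's-complement sum = 0x45E2.
Checksum = ~0x45E2 & 0xFFFF = 0xBA1D.

BA1D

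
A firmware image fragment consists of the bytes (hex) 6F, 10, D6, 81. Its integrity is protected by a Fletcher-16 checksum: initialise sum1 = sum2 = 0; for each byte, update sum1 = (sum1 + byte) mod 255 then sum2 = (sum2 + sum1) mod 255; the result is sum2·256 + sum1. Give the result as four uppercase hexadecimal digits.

1DD7

Running sums (mod 255):
  after byte 0 (6F): sum1=111, sum2=111
  after byte 1 (10): sum1=127, sum2=238
  after byte 2 (D6): sum1=86, sum2=69
  after byte 3 (81): sum1=215, sum2=29
Checksum = sum2·256 + sum1 = 29·256 + 215 = 7639 = 0x1DD7.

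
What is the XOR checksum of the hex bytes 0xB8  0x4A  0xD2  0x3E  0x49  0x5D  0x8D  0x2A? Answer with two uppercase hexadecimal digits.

XOR the bytes together:
  start with 0xB8
  0xB8 ⊕ 0x4A = 0xF2
  0xF2 ⊕ 0xD2 = 0x20
  0x20 ⊕ 0x3E = 0x1E
  0x1E ⊕ 0x49 = 0x57
  0x57 ⊕ 0x5D = 0x0A
  0x0A ⊕ 0x8D = 0x87
  0x87 ⊕ 0x2A = 0xAD

AD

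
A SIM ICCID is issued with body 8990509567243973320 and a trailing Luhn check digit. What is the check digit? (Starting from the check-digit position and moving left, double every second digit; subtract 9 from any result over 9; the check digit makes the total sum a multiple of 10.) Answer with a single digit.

1

Partial digits right→left: 0 2 3 3 7 9 3 4 2 7 6 5 9 0 5 0 9 9 8
Double every second digit counting from the check-digit position (so the 1st, 3rd, 5th, ... of the partial from the right).
  doubled (with −9 where >9): 0 6 5 6 4 3 9 1 9 7 → sum 50
  kept as-is: 2 3 9 4 7 5 0 0 9 → sum 39
Total = 50 + 39 = 89.
Check digit = (10 − (89 mod 10)) mod 10 = 1.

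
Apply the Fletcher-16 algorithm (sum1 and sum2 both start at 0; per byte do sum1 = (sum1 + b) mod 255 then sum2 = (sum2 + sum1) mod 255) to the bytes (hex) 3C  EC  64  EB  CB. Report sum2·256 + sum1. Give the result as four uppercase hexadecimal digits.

B145

Running sums (mod 255):
  after byte 0 (3C): sum1=60, sum2=60
  after byte 1 (EC): sum1=41, sum2=101
  after byte 2 (64): sum1=141, sum2=242
  after byte 3 (EB): sum1=121, sum2=108
  after byte 4 (CB): sum1=69, sum2=177
Checksum = sum2·256 + sum1 = 177·256 + 69 = 45381 = 0xB145.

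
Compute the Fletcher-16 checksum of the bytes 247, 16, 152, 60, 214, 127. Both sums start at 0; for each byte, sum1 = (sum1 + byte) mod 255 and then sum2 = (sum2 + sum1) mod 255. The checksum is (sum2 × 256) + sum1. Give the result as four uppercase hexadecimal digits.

6433

Running sums (mod 255):
  after byte 0 (247): sum1=247, sum2=247
  after byte 1 (16): sum1=8, sum2=0
  after byte 2 (152): sum1=160, sum2=160
  after byte 3 (60): sum1=220, sum2=125
  after byte 4 (214): sum1=179, sum2=49
  after byte 5 (127): sum1=51, sum2=100
Checksum = sum2·256 + sum1 = 100·256 + 51 = 25651 = 0x6433.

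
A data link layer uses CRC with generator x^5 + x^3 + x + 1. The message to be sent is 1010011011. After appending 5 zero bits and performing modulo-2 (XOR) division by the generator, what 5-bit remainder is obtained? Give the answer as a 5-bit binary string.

Append 5 zeros: 101001101100000. Divide by 101011 (XOR where the leading bit is 1):
  pos 0: 101001 XOR 101011 = 000010
  pos 4: 101011 XOR 101011 = 000000
Remainder (last 5 bits) = 00000. This is the CRC / FCS.

00000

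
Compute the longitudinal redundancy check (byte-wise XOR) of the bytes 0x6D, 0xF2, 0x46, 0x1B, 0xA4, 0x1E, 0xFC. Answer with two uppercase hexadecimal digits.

XOR the bytes together:
  start with 0x6D
  0x6D ⊕ 0xF2 = 0x9F
  0x9F ⊕ 0x46 = 0xD9
  0xD9 ⊕ 0x1B = 0xC2
  0xC2 ⊕ 0xA4 = 0x66
  0x66 ⊕ 0x1E = 0x78
  0x78 ⊕ 0xFC = 0x84

84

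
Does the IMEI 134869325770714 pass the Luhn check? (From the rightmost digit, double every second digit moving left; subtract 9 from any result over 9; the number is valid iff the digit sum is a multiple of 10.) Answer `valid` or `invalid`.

valid

From the right, keep odd positions and double even positions (subtract 9 from any doubled value over 9):
  doubled (positions 2,4,...): 2 0 5 4 9 7 6 → sum 33
  kept (positions 1,3,...): 4 7 7 5 3 6 4 1 → sum 37
Total = 70.
70 mod 10 = 0, so the number is valid.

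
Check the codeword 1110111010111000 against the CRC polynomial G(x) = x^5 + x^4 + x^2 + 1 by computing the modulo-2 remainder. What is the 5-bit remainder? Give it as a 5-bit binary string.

00000

Modulo-2 division of 1110111010111000 by 110101:
  pos 0: 111011 XOR 110101 = 001110
  pos 2: 111010 XOR 110101 = 001111
  pos 4: 111110 XOR 110101 = 001011
  pos 6: 101111 XOR 110101 = 011010
  pos 7: 110101 XOR 110101 = 000000
Remainder = 00000 (zero — the frame passes the CRC check).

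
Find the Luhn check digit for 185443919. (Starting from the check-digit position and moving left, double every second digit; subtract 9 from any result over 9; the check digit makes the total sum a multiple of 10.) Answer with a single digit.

Partial digits right→left: 9 1 9 3 4 4 5 8 1
Double every second digit counting from the check-digit position (so the 1st, 3rd, 5th, ... of the partial from the right).
  doubled (with −9 where >9): 9 9 8 1 2 → sum 29
  kept as-is: 1 3 4 8 → sum 16
Total = 29 + 16 = 45.
Check digit = (10 − (45 mod 10)) mod 10 = 5.

5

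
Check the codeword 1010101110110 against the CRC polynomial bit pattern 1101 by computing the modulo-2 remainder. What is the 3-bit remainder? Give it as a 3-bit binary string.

Modulo-2 division of 1010101110110 by 1101:
  pos 0: 1010 XOR 1101 = 0111
  pos 1: 1111 XOR 1101 = 0010
  pos 3: 1001 XOR 1101 = 0100
  pos 4: 1001 XOR 1101 = 0100
  pos 5: 1001 XOR 1101 = 0100
  pos 6: 1000 XOR 1101 = 0101
  pos 7: 1011 XOR 1101 = 0110
  pos 8: 1101 XOR 1101 = 0000
Remainder = 000 (zero — the frame passes the CRC check).

000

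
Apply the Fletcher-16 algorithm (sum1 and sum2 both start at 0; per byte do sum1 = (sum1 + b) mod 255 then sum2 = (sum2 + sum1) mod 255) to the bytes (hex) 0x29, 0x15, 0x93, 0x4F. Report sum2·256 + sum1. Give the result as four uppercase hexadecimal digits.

5A21

Running sums (mod 255):
  after byte 0 (0x29): sum1=41, sum2=41
  after byte 1 (0x15): sum1=62, sum2=103
  after byte 2 (0x93): sum1=209, sum2=57
  after byte 3 (0x4F): sum1=33, sum2=90
Checksum = sum2·256 + sum1 = 90·256 + 33 = 23073 = 0x5A21.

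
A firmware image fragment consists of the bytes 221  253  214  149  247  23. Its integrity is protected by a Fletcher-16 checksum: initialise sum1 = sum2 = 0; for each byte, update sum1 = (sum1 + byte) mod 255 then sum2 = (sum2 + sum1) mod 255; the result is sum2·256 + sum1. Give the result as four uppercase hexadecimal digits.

Running sums (mod 255):
  after byte 0 (221): sum1=221, sum2=221
  after byte 1 (253): sum1=219, sum2=185
  after byte 2 (214): sum1=178, sum2=108
  after byte 3 (149): sum1=72, sum2=180
  after byte 4 (247): sum1=64, sum2=244
  after byte 5 (23): sum1=87, sum2=76
Checksum = sum2·256 + sum1 = 76·256 + 87 = 19543 = 0x4C57.

4C57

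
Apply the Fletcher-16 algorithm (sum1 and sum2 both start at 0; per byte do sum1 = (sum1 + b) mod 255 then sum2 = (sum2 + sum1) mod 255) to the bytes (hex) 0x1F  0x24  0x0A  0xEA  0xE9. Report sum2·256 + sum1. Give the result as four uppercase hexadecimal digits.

Running sums (mod 255):
  after byte 0 (0x1F): sum1=31, sum2=31
  after byte 1 (0x24): sum1=67, sum2=98
  after byte 2 (0x0A): sum1=77, sum2=175
  after byte 3 (0xEA): sum1=56, sum2=231
  after byte 4 (0xE9): sum1=34, sum2=10
Checksum = sum2·256 + sum1 = 10·256 + 34 = 2594 = 0x0A22.

0A22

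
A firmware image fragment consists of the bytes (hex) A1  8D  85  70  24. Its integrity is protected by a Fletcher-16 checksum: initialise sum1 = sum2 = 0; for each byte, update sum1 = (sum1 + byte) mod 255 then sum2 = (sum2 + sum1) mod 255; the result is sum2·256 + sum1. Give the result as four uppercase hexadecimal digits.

F349

Running sums (mod 255):
  after byte 0 (A1): sum1=161, sum2=161
  after byte 1 (8D): sum1=47, sum2=208
  after byte 2 (85): sum1=180, sum2=133
  after byte 3 (70): sum1=37, sum2=170
  after byte 4 (24): sum1=73, sum2=243
Checksum = sum2·256 + sum1 = 243·256 + 73 = 62281 = 0xF349.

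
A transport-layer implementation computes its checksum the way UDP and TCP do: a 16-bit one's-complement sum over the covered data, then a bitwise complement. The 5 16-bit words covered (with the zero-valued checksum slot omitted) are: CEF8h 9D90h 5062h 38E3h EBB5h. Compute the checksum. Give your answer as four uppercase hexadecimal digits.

1E7B

One's-complement addition (fold any carry out of bit 15 back into bit 0):
  0xCEF8 + 0x9D90 = 0x16C88 → wrap carry → 0x6C89
  0x6C89 + 0x5062 = 0x0BCEB
  0xBCEB + 0x38E3 = 0x0F5CE
  0xF5CE + 0xEBB5 = 0x1E183 → wrap carry → 0xE184
One's-complement sum = 0xE184.
Checksum = ~0xE184 & 0xFFFF = 0x1E7B.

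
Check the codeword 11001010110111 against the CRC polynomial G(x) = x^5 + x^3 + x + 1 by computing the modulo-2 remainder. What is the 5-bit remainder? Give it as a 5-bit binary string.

00010

Modulo-2 division of 11001010110111 by 101011:
  pos 0: 110010 XOR 101011 = 011001
  pos 1: 110011 XOR 101011 = 011000
  pos 2: 110000 XOR 101011 = 011011
  pos 3: 110111 XOR 101011 = 011100
  pos 4: 111001 XOR 101011 = 010010
  pos 5: 100100 XOR 101011 = 001111
  pos 7: 111111 XOR 101011 = 010100
  pos 8: 101001 XOR 101011 = 000010
Remainder = 00010 (nonzero — an error is detected).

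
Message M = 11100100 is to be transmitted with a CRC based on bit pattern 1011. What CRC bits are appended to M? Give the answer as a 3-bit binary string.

010

Append 3 zeros: 11100100000. Divide by 1011 (XOR where the leading bit is 1):
  pos 0: 1110 XOR 1011 = 0101
  pos 1: 1010 XOR 1011 = 0001
  pos 4: 1100 XOR 1011 = 0111
  pos 5: 1110 XOR 1011 = 0101
  pos 6: 1010 XOR 1011 = 0001
Remainder (last 3 bits) = 010. This is the CRC / FCS.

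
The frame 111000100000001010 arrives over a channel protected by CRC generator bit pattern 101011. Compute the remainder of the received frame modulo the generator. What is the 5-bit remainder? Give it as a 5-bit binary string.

Modulo-2 division of 111000100000001010 by 101011:
  pos 0: 111000 XOR 101011 = 010011
  pos 1: 100111 XOR 101011 = 001100
  pos 3: 110000 XOR 101011 = 011011
  pos 4: 110110 XOR 101011 = 011101
  pos 5: 111010 XOR 101011 = 010001
  pos 6: 100010 XOR 101011 = 001001
  pos 8: 100100 XOR 101011 = 001111
  pos 10: 111110 XOR 101011 = 010101
  pos 11: 101011 XOR 101011 = 000000
Remainder = 00000 (zero — the frame passes the CRC check).

00000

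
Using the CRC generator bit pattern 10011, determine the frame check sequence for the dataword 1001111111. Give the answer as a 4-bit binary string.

0111

Append 4 zeros: 10011111110000. Divide by 10011 (XOR where the leading bit is 1):
  pos 0: 10011 XOR 10011 = 00000
  pos 5: 11111 XOR 10011 = 01100
  pos 6: 11000 XOR 10011 = 01011
  pos 7: 10110 XOR 10011 = 00101
  pos 9: 10100 XOR 10011 = 00111
Remainder (last 4 bits) = 0111. This is the CRC / FCS.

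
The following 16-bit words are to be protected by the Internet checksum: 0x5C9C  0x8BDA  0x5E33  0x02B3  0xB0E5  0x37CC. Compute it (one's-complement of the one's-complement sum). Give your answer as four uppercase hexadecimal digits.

CDF0

One's-complement addition (fold any carry out of bit 15 back into bit 0):
  0x5C9C + 0x8BDA = 0x0E876
  0xE876 + 0x5E33 = 0x146A9 → wrap carry → 0x46AA
  0x46AA + 0x02B3 = 0x0495D
  0x495D + 0xB0E5 = 0x0FA42
  0xFA42 + 0x37CC = 0x1320E → wrap carry → 0x320F
One's-complement sum = 0x320F.
Checksum = ~0x320F & 0xFFFF = 0xCDF0.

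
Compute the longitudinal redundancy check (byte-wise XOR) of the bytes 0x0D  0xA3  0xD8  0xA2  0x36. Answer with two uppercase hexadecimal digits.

E2

XOR the bytes together:
  start with 0x0D
  0x0D ⊕ 0xA3 = 0xAE
  0xAE ⊕ 0xD8 = 0x76
  0x76 ⊕ 0xA2 = 0xD4
  0xD4 ⊕ 0x36 = 0xE2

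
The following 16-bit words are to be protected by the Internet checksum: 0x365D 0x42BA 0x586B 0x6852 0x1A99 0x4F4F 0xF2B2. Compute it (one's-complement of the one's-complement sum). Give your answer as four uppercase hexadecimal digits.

698F

One's-complement addition (fold any carry out of bit 15 back into bit 0):
  0x365D + 0x42BA = 0x07917
  0x7917 + 0x586B = 0x0D182
  0xD182 + 0x6852 = 0x139D4 → wrap carry → 0x39D5
  0x39D5 + 0x1A99 = 0x0546E
  0x546E + 0x4F4F = 0x0A3BD
  0xA3BD + 0xF2B2 = 0x1966F → wrap carry → 0x9670
One's-complement sum = 0x9670.
Checksum = ~0x9670 & 0xFFFF = 0x698F.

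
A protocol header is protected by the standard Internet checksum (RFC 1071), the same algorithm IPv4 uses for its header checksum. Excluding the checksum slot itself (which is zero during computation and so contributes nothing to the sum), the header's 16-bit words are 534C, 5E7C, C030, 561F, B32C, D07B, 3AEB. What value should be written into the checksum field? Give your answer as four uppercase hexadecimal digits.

One's-complement addition (fold any carry out of bit 15 back into bit 0):
  0x534C + 0x5E7C = 0x0B1C8
  0xB1C8 + 0xC030 = 0x171F8 → wrap carry → 0x71F9
  0x71F9 + 0x561F = 0x0C818
  0xC818 + 0xB32C = 0x17B44 → wrap carry → 0x7B45
  0x7B45 + 0xD07B = 0x14BC0 → wrap carry → 0x4BC1
  0x4BC1 + 0x3AEB = 0x086AC
One's-complement sum = 0x86AC.
Checksum = ~0x86AC & 0xFFFF = 0x7953.

7953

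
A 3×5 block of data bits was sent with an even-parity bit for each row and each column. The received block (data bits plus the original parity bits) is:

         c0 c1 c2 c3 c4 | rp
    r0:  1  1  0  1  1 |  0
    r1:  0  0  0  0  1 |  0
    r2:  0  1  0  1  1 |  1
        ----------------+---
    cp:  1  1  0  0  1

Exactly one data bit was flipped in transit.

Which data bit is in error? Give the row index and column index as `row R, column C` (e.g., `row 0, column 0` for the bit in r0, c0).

Recompute each row's even parity and compare to rp:
  r0: data parity 0, sent rp 0 → ok
  r1: data parity 1, sent rp 0 → mismatch
  r2: data parity 1, sent rp 1 → ok
Recompute each column's even parity and compare to cp:
  c0: data parity 1, sent cp 1 → ok
  c1: data parity 0, sent cp 1 → mismatch
  c2: data parity 0, sent cp 0 → ok
  c3: data parity 0, sent cp 0 → ok
  c4: data parity 1, sent cp 1 → ok
Exactly one row (r1) and one column (c1) fail → the flipped bit is at their intersection.

row 1, column 1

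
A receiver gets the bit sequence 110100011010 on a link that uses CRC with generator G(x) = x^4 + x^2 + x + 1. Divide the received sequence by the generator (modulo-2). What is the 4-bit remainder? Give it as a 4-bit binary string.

Modulo-2 division of 110100011010 by 10111:
  pos 0: 11010 XOR 10111 = 01101
  pos 1: 11010 XOR 10111 = 01101
  pos 2: 11010 XOR 10111 = 01101
  pos 3: 11011 XOR 10111 = 01100
  pos 4: 11001 XOR 10111 = 01110
  pos 5: 11100 XOR 10111 = 01011
  pos 6: 10111 XOR 10111 = 00000
Remainder = 0000 (zero — the frame passes the CRC check).

0000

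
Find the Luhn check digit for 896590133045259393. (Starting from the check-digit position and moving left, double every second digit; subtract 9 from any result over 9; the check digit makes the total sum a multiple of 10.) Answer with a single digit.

Partial digits right→left: 3 9 3 9 5 2 5 4 0 3 3 1 0 9 5 6 9 8
Double every second digit counting from the check-digit position (so the 1st, 3rd, 5th, ... of the partial from the right).
  doubled (with −9 where >9): 6 6 1 1 0 6 0 1 9 → sum 30
  kept as-is: 9 9 2 4 3 1 9 6 8 → sum 51
Total = 30 + 51 = 81.
Check digit = (10 − (81 mod 10)) mod 10 = 9.

9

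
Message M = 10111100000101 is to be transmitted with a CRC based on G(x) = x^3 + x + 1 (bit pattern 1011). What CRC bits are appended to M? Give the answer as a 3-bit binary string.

Append 3 zeros: 10111100000101000. Divide by 1011 (XOR where the leading bit is 1):
  pos 0: 1011 XOR 1011 = 0000
  pos 4: 1100 XOR 1011 = 0111
  pos 5: 1110 XOR 1011 = 0101
  pos 6: 1010 XOR 1011 = 0001
  pos 9: 1010 XOR 1011 = 0001
  pos 12: 1100 XOR 1011 = 0111
  pos 13: 1110 XOR 1011 = 0101
Remainder (last 3 bits) = 101. This is the CRC / FCS.

101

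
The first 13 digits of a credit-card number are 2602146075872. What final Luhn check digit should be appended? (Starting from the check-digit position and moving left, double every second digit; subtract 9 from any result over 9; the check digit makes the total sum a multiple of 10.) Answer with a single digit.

1

Partial digits right→left: 2 7 8 5 7 0 6 4 1 2 0 6 2
Double every second digit counting from the check-digit position (so the 1st, 3rd, 5th, ... of the partial from the right).
  doubled (with −9 where >9): 4 7 5 3 2 0 4 → sum 25
  kept as-is: 7 5 0 4 2 6 → sum 24
Total = 25 + 24 = 49.
Check digit = (10 − (49 mod 10)) mod 10 = 1.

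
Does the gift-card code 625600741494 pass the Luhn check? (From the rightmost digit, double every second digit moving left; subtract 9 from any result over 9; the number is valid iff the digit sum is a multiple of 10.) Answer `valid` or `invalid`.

valid

From the right, keep odd positions and double even positions (subtract 9 from any doubled value over 9):
  doubled (positions 2,4,...): 9 2 5 0 1 3 → sum 20
  kept (positions 1,3,...): 4 4 4 0 6 2 → sum 20
Total = 40.
40 mod 10 = 0, so the number is valid.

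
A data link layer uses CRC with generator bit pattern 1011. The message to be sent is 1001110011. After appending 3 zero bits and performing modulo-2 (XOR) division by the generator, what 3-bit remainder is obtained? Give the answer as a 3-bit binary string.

101

Append 3 zeros: 1001110011000. Divide by 1011 (XOR where the leading bit is 1):
  pos 0: 1001 XOR 1011 = 0010
  pos 2: 1011 XOR 1011 = 0000
  pos 8: 1100 XOR 1011 = 0111
  pos 9: 1110 XOR 1011 = 0101
Remainder (last 3 bits) = 101. This is the CRC / FCS.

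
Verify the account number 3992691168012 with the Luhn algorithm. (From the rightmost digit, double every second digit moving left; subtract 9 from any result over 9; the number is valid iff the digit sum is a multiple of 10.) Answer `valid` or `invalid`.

From the right, keep odd positions and double even positions (subtract 9 from any doubled value over 9):
  doubled (positions 2,4,...): 2 7 2 9 4 9 → sum 33
  kept (positions 1,3,...): 2 0 6 1 6 9 3 → sum 27
Total = 60.
60 mod 10 = 0, so the number is valid.

valid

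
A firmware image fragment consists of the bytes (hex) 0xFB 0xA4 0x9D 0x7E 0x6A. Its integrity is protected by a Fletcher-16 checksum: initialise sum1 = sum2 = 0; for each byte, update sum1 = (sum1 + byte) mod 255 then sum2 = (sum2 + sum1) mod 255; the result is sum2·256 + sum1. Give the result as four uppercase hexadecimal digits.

Running sums (mod 255):
  after byte 0 (0xFB): sum1=251, sum2=251
  after byte 1 (0xA4): sum1=160, sum2=156
  after byte 2 (0x9D): sum1=62, sum2=218
  after byte 3 (0x7E): sum1=188, sum2=151
  after byte 4 (0x6A): sum1=39, sum2=190
Checksum = sum2·256 + sum1 = 190·256 + 39 = 48679 = 0xBE27.

BE27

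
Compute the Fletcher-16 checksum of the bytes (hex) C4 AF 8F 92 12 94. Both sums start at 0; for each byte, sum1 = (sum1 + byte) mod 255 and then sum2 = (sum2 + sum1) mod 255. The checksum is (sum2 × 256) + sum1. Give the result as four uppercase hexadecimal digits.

B93D

Running sums (mod 255):
  after byte 0 (C4): sum1=196, sum2=196
  after byte 1 (AF): sum1=116, sum2=57
  after byte 2 (8F): sum1=4, sum2=61
  after byte 3 (92): sum1=150, sum2=211
  after byte 4 (12): sum1=168, sum2=124
  after byte 5 (94): sum1=61, sum2=185
Checksum = sum2·256 + sum1 = 185·256 + 61 = 47421 = 0xB93D.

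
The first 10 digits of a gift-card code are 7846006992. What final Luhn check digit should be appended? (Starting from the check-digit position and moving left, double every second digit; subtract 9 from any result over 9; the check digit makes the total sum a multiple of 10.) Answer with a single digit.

Partial digits right→left: 2 9 9 6 0 0 6 4 8 7
Double every second digit counting from the check-digit position (so the 1st, 3rd, 5th, ... of the partial from the right).
  doubled (with −9 where >9): 4 9 0 3 7 → sum 23
  kept as-is: 9 6 0 4 7 → sum 26
Total = 23 + 26 = 49.
Check digit = (10 − (49 mod 10)) mod 10 = 1.

1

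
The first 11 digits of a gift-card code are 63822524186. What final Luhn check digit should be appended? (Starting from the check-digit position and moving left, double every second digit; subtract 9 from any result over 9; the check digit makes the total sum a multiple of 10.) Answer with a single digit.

Partial digits right→left: 6 8 1 4 2 5 2 2 8 3 6
Double every second digit counting from the check-digit position (so the 1st, 3rd, 5th, ... of the partial from the right).
  doubled (with −9 where >9): 3 2 4 4 7 3 → sum 23
  kept as-is: 8 4 5 2 3 → sum 22
Total = 23 + 22 = 45.
Check digit = (10 − (45 mod 10)) mod 10 = 5.

5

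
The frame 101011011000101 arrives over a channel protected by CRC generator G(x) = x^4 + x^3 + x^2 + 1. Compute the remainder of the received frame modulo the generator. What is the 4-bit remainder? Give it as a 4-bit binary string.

0000

Modulo-2 division of 101011011000101 by 11101:
  pos 0: 10101 XOR 11101 = 01000
  pos 1: 10001 XOR 11101 = 01100
  pos 2: 11000 XOR 11101 = 00101
  pos 4: 10111 XOR 11101 = 01010
  pos 5: 10100 XOR 11101 = 01001
  pos 6: 10010 XOR 11101 = 01111
  pos 7: 11110 XOR 11101 = 00011
  pos 10: 11101 XOR 11101 = 00000
Remainder = 0000 (zero — the frame passes the CRC check).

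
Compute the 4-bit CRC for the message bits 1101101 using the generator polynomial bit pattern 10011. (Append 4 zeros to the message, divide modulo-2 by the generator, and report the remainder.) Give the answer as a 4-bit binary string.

1001

Append 4 zeros: 11011010000. Divide by 10011 (XOR where the leading bit is 1):
  pos 0: 11011 XOR 10011 = 01000
  pos 1: 10000 XOR 10011 = 00011
  pos 4: 11100 XOR 10011 = 01111
  pos 5: 11110 XOR 10011 = 01101
  pos 6: 11010 XOR 10011 = 01001
Remainder (last 4 bits) = 1001. This is the CRC / FCS.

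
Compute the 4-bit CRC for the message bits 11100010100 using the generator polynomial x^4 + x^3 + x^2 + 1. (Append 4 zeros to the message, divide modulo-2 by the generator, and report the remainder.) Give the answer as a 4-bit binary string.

Append 4 zeros: 111000101000000. Divide by 11101 (XOR where the leading bit is 1):
  pos 0: 11100 XOR 11101 = 00001
  pos 4: 10101 XOR 11101 = 01000
  pos 5: 10000 XOR 11101 = 01101
  pos 6: 11010 XOR 11101 = 00111
  pos 8: 11100 XOR 11101 = 00001
Remainder (last 4 bits) = 0100. This is the CRC / FCS.

0100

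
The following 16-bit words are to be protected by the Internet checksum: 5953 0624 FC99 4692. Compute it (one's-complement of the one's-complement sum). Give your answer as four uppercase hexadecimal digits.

One's-complement addition (fold any carry out of bit 15 back into bit 0):
  0x5953 + 0x0624 = 0x05F77
  0x5F77 + 0xFC99 = 0x15C10 → wrap carry → 0x5C11
  0x5C11 + 0x4692 = 0x0A2A3
One's-complement sum = 0xA2A3.
Checksum = ~0xA2A3 & 0xFFFF = 0x5D5C.

5D5C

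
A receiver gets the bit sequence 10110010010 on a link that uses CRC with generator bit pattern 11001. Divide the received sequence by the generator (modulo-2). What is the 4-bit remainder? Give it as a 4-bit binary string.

Modulo-2 division of 10110010010 by 11001:
  pos 0: 10110 XOR 11001 = 01111
  pos 1: 11110 XOR 11001 = 00111
  pos 3: 11110 XOR 11001 = 00111
  pos 5: 11101 XOR 11001 = 00100
Remainder = 1000 (nonzero — an error is detected).

1000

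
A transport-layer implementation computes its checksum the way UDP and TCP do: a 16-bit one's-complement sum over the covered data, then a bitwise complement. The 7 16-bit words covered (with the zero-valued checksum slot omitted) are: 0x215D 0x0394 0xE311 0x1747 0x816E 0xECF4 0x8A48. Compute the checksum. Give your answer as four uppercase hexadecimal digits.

One's-complement addition (fold any carry out of bit 15 back into bit 0):
  0x215D + 0x0394 = 0x024F1
  0x24F1 + 0xE311 = 0x10802 → wrap carry → 0x0803
  0x0803 + 0x1747 = 0x01F4A
  0x1F4A + 0x816E = 0x0A0B8
  0xA0B8 + 0xECF4 = 0x18DAC → wrap carry → 0x8DAD
  0x8DAD + 0x8A48 = 0x117F5 → wrap carry → 0x17F6
One's-complement sum = 0x17F6.
Checksum = ~0x17F6 & 0xFFFF = 0xE809.

E809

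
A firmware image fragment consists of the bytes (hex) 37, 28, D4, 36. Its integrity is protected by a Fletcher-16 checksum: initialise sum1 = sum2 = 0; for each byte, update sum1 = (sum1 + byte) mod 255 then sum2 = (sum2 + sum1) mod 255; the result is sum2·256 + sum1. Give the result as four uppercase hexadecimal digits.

Running sums (mod 255):
  after byte 0 (37): sum1=55, sum2=55
  after byte 1 (28): sum1=95, sum2=150
  after byte 2 (D4): sum1=52, sum2=202
  after byte 3 (36): sum1=106, sum2=53
Checksum = sum2·256 + sum1 = 53·256 + 106 = 13674 = 0x356A.

356A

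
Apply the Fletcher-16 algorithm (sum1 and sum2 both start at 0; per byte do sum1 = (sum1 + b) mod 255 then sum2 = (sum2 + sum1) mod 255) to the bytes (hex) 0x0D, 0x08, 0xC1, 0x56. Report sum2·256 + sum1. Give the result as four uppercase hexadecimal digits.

Running sums (mod 255):
  after byte 0 (0x0D): sum1=13, sum2=13
  after byte 1 (0x08): sum1=21, sum2=34
  after byte 2 (0xC1): sum1=214, sum2=248
  after byte 3 (0x56): sum1=45, sum2=38
Checksum = sum2·256 + sum1 = 38·256 + 45 = 9773 = 0x262D.

262D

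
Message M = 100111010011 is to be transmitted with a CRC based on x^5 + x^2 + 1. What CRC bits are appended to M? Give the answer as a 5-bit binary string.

Append 5 zeros: 10011101001100000. Divide by 100101 (XOR where the leading bit is 1):
  pos 0: 100111 XOR 100101 = 000010
  pos 4: 100100 XOR 100101 = 000001
  pos 9: 111000 XOR 100101 = 011101
  pos 10: 111010 XOR 100101 = 011111
  pos 11: 111110 XOR 100101 = 011011
Remainder (last 5 bits) = 11011. This is the CRC / FCS.

11011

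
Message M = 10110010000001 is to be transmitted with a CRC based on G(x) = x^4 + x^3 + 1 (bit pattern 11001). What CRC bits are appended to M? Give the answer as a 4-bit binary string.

1101

Append 4 zeros: 101100100000010000. Divide by 11001 (XOR where the leading bit is 1):
  pos 0: 10110 XOR 11001 = 01111
  pos 1: 11110 XOR 11001 = 00111
  pos 3: 11110 XOR 11001 = 00111
  pos 5: 11100 XOR 11001 = 00101
  pos 7: 10100 XOR 11001 = 01101
  pos 8: 11010 XOR 11001 = 00011
  pos 11: 11100 XOR 11001 = 00101
  pos 13: 10100 XOR 11001 = 01101
Remainder (last 4 bits) = 1101. This is the CRC / FCS.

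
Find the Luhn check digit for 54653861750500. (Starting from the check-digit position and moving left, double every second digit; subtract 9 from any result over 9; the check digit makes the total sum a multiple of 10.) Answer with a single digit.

3

Partial digits right→left: 0 0 5 0 5 7 1 6 8 3 5 6 4 5
Double every second digit counting from the check-digit position (so the 1st, 3rd, 5th, ... of the partial from the right).
  doubled (with −9 where >9): 0 1 1 2 7 1 8 → sum 20
  kept as-is: 0 0 7 6 3 6 5 → sum 27
Total = 20 + 27 = 47.
Check digit = (10 − (47 mod 10)) mod 10 = 3.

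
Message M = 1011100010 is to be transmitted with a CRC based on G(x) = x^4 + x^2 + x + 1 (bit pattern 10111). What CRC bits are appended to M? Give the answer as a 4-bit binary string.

1110

Append 4 zeros: 10111000100000. Divide by 10111 (XOR where the leading bit is 1):
  pos 0: 10111 XOR 10111 = 00000
  pos 8: 10000 XOR 10111 = 00111
Remainder (last 4 bits) = 1110. This is the CRC / FCS.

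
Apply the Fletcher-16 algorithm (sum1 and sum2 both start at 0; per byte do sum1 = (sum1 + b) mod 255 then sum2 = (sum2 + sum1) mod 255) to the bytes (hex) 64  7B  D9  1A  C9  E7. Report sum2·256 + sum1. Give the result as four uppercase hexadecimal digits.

F485

Running sums (mod 255):
  after byte 0 (64): sum1=100, sum2=100
  after byte 1 (7B): sum1=223, sum2=68
  after byte 2 (D9): sum1=185, sum2=253
  after byte 3 (1A): sum1=211, sum2=209
  after byte 4 (C9): sum1=157, sum2=111
  after byte 5 (E7): sum1=133, sum2=244
Checksum = sum2·256 + sum1 = 244·256 + 133 = 62597 = 0xF485.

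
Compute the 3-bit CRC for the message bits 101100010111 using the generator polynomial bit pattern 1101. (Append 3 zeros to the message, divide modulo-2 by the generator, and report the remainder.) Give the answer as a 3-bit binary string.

Append 3 zeros: 101100010111000. Divide by 1101 (XOR where the leading bit is 1):
  pos 0: 1011 XOR 1101 = 0110
  pos 1: 1100 XOR 1101 = 0001
  pos 4: 1001 XOR 1101 = 0100
  pos 5: 1000 XOR 1101 = 0101
  pos 6: 1011 XOR 1101 = 0110
  pos 7: 1101 XOR 1101 = 0000
  pos 11: 1000 XOR 1101 = 0101
Remainder (last 3 bits) = 101. This is the CRC / FCS.

101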